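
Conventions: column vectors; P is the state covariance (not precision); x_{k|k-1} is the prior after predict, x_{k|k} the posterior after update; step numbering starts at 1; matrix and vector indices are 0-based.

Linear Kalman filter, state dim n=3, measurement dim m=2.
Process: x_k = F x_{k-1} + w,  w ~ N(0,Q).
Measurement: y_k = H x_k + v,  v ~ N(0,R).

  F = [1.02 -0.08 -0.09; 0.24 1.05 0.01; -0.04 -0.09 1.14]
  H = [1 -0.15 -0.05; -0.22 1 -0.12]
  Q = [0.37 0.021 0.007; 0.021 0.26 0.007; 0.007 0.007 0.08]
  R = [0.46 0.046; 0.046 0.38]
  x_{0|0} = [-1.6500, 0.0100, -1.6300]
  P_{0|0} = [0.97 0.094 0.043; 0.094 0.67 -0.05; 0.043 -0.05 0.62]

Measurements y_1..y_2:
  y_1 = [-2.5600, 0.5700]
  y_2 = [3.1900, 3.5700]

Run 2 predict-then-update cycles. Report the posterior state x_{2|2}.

step 1: x^-=[-1.5371, -0.4018, -1.7931]  P^-=[1.3645 0.3048 -0.0454; 0.3048 1.1011 -0.1126; -0.0454 -0.1126 0.8997]  S=[1.7630 -0.0906; -0.0906 1.4507]  K=[0.7521 0.0539; 0.1199 0.7296; -0.0493 -0.1482]  nu=[-1.1728, 0.4185]  x^+=[-2.3967, -0.2371, -1.7973]  P^+=[0.3704 0.1391 0.0212; 0.1391 0.3194 0.0499; 0.0212 0.0499 0.8649]
step 2: x^-=[-2.2639, -0.8421, -1.9317]  P^-=[0.7385 0.2254 -0.0863; 0.2254 0.7048 0.0397; -0.0863 0.0397 1.1960]  S=[1.1590 0.0259; 0.0259 1.0245]  K=[0.6105 0.0560; 0.0874 0.6327; -0.1294 -0.0795]  nu=[5.2310, 3.6822]  x^+=[1.1361, 1.9446, -2.9014]  P^+=[0.3015 0.1171 0.0113; 0.1171 0.2830 0.1067; 0.0113 0.1067 1.1696]

x_post = [1.1361, 1.9446, -2.9014]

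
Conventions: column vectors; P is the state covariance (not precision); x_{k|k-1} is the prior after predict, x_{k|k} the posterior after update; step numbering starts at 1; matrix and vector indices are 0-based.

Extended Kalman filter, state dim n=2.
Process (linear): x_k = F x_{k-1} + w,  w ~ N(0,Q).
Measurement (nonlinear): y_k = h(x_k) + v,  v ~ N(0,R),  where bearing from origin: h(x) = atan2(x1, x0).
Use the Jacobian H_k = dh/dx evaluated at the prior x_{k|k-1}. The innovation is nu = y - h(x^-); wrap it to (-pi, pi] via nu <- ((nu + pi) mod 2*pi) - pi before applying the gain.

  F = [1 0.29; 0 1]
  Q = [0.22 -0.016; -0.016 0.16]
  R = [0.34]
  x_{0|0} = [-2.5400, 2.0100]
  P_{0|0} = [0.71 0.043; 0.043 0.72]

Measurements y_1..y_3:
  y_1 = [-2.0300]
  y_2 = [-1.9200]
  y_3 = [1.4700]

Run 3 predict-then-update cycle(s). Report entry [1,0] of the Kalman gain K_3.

K[1,0] = -0.5766

step 1: x^-=[-1.9571, 2.0100]  P^-=[1.0155 0.2358; 0.2358 0.8800]  H_jac=[-0.2554 -0.2487]  S=[0.4906]  K=[-0.6481; -0.5688]  nu=[1.9103]  x^+=[-3.1953, 0.9234]  P^+=[0.8094 0.0549; 0.0549 0.7213]
step 2: x^-=[-2.9275, 0.9234]  P^-=[1.1219 0.2481; 0.2481 0.8813]  H_jac=[-0.0980 -0.3107]  S=[0.4509]  K=[-0.4147; -0.6611]  nu=[1.5271]  x^+=[-3.5609, -0.0861]  P^+=[1.0443 0.1245; 0.1245 0.6842]
step 3: x^-=[-3.5858, -0.0861]  P^-=[1.3941 0.3069; 0.3069 0.8442]  H_jac=[0.0067 -0.2787]  S=[0.4045]  K=[-0.1884; -0.5766]  nu=[-1.6956]  x^+=[-3.2664, 0.8916]  P^+=[1.3797 0.2629; 0.2629 0.7097]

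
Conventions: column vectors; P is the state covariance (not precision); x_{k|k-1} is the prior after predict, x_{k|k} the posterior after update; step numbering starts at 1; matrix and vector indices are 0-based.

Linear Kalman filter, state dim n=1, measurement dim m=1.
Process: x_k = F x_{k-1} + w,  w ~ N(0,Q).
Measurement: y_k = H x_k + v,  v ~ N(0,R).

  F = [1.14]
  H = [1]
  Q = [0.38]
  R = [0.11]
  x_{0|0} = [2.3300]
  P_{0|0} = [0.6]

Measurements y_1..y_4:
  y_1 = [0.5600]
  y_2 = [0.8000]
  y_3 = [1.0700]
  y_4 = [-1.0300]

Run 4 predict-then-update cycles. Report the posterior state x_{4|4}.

x_post = [-0.6279]

step 1: x^-=[2.6562]  P^-=[1.1598]  S=[1.2698]  K=[0.9134]  nu=[-2.0962]  x^+=[0.7416]  P^+=[0.1005]
step 2: x^-=[0.8454]  P^-=[0.5106]  S=[0.6206]  K=[0.8227]  nu=[-0.0454]  x^+=[0.8081]  P^+=[0.0905]
step 3: x^-=[0.9212]  P^-=[0.4976]  S=[0.6076]  K=[0.8190]  nu=[0.1488]  x^+=[1.0431]  P^+=[0.0901]
step 4: x^-=[1.1891]  P^-=[0.4971]  S=[0.6071]  K=[0.8188]  nu=[-2.2191]  x^+=[-0.6279]  P^+=[0.0901]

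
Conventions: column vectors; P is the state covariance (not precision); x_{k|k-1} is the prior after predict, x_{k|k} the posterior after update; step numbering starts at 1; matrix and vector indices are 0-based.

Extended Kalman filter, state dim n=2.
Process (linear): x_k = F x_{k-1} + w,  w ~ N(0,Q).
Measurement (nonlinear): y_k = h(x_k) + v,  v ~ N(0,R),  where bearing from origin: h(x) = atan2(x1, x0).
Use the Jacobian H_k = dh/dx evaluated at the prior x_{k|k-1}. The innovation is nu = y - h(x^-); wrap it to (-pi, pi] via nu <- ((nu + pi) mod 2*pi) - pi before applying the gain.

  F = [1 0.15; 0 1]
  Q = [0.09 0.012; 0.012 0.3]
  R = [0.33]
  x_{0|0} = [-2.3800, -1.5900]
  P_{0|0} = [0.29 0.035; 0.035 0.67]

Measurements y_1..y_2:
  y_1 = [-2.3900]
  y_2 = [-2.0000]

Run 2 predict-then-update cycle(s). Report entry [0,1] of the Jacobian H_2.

step 1: x^-=[-2.6185, -1.5900]  P^-=[0.4056 0.1475; 0.1475 0.9700]  H_jac=[0.1694 -0.2790]  S=[0.4032]  K=[0.0683; -0.6093]  nu=[0.2059]  x^+=[-2.6044, -1.7154]  P^+=[0.4037 0.1643; 0.1643 0.8203]
step 2: x^-=[-2.8617, -1.7154]  P^-=[0.5614 0.2993; 0.2993 1.1203]  H_jac=[0.1541 -0.2571]  S=[0.3937]  K=[0.0243; -0.6144]  nu=[0.6016]  x^+=[-2.8471, -2.0851]  P^+=[0.5612 0.3052; 0.3052 0.9717]

H_jac[0,1] = -0.2571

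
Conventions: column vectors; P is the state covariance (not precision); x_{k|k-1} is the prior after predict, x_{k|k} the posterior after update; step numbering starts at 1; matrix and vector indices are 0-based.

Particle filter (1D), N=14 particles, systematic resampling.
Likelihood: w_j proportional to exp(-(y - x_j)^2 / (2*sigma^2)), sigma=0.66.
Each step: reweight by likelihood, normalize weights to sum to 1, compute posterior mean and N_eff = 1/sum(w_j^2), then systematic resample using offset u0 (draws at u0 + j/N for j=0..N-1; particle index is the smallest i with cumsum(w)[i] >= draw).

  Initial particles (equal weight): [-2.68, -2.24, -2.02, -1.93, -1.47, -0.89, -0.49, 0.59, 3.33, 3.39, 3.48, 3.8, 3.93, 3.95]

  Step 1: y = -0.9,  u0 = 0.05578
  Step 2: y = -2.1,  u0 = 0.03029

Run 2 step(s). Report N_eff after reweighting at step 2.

N_eff = 7.7939

step 1: w=[0.0080, 0.0388, 0.0723, 0.0903, 0.2101, 0.3050, 0.2515, 0.0239, 0.0000, 0.0000, 0.0000, 0.0000, 0.0000, 0.0000]  mean=-1.1183  Neff=4.6298  idx=[2, 3, 3, 4, 4, 4, 5, 5, 5, 5, 6, 6, 6, 7]
step 2: w=[0.1733, 0.1689, 0.1689, 0.1107, 0.1107, 0.1107, 0.0325, 0.0325, 0.0325, 0.0325, 0.0089, 0.0089, 0.0089, 0.0000]  mean=-1.6190  Neff=7.7939  idx=[0, 0, 0, 1, 1, 2, 2, 3, 3, 4, 5, 5, 7, 9]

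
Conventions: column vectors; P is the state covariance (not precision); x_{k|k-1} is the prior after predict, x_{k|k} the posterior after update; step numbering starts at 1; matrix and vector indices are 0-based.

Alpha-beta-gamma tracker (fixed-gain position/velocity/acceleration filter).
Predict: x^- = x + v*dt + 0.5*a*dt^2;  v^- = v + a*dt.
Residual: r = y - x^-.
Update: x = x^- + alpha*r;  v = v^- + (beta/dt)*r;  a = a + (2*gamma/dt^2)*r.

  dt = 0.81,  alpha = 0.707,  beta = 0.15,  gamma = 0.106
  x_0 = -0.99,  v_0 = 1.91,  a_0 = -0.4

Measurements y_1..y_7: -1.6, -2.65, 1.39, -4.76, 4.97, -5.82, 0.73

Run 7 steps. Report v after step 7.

v_post = -0.8985

step 1: x_pred=0.4259  r=-2.0259  x^+=-1.0064  v^+=1.2108  a^+=-1.0546
step 2: x_pred=-0.3716  r=-2.2784  x^+=-1.9824  v^+=-0.0653  a^+=-1.7908
step 3: x_pred=-2.6228  r=4.0128  x^+=0.2142  v^+=-0.7728  a^+=-0.4942
step 4: x_pred=-0.5738  r=-4.1862  x^+=-3.5334  v^+=-1.9483  a^+=-1.8468
step 5: x_pred=-5.7174  r=10.6874  x^+=1.8386  v^+=-1.4650  a^+=1.6065
step 6: x_pred=1.1789  r=-6.9989  x^+=-3.7693  v^+=-1.4599  a^+=-0.6550
step 7: x_pred=-5.1667  r=5.8967  x^+=-0.9977  v^+=-0.8985  a^+=1.2503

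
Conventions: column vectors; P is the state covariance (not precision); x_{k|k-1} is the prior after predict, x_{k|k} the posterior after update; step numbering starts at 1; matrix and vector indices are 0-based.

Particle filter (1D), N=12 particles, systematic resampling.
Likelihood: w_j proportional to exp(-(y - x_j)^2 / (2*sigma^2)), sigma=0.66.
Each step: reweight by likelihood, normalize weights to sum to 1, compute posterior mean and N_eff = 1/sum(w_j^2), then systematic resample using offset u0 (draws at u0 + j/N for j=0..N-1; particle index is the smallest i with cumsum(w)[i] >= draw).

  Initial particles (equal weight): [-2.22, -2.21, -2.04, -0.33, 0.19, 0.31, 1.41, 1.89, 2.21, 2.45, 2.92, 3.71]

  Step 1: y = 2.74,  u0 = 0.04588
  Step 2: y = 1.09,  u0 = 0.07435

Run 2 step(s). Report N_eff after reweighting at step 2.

step 1: w=[0.0000, 0.0000, 0.0000, 0.0000, 0.0002, 0.0003, 0.0375, 0.1245, 0.2067, 0.2591, 0.2749, 0.0969]  mean=2.5419  Neff=4.7237  idx=[7, 7, 8, 8, 9, 9, 9, 10, 10, 10, 10, 11]
step 2: w=[0.2554, 0.2554, 0.1262, 0.1262, 0.0637, 0.0637, 0.0637, 0.0114, 0.0114, 0.0114, 0.0114, 0.0002]  mean=2.1251  Neff=5.7153  idx=[0, 0, 0, 1, 1, 1, 2, 3, 3, 4, 6, 10]

N_eff = 5.7153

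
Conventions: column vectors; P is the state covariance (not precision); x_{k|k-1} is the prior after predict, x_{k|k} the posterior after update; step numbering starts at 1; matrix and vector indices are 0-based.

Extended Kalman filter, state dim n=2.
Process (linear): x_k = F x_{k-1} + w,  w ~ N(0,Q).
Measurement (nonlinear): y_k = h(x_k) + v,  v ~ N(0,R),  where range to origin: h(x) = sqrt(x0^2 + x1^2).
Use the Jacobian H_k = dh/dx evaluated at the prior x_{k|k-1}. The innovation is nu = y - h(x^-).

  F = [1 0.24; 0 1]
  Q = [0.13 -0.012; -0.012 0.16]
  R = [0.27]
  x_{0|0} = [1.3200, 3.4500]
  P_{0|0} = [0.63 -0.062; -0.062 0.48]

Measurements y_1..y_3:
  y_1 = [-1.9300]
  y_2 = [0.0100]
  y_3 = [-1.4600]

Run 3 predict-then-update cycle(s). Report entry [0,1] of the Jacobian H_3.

H_jac[0,1] = -0.4268

step 1: x^-=[2.1480, 3.4500]  P^-=[0.7579 0.0412; 0.0412 0.6400]  H_jac=[0.5285 0.8489]  S=[0.9799]  K=[0.4445; 0.5767]  nu=[-5.9940]  x^+=[-0.5162, -0.0066]  P^+=[0.5643 -0.2100; -0.2100 0.3141]
step 2: x^-=[-0.5178, -0.0066]  P^-=[0.6116 -0.1466; -0.1466 0.4741]  H_jac=[-0.9999 -0.0127]  S=[0.8779]  K=[-0.6945; 0.1601]  nu=[-0.5078]  x^+=[-0.1651, -0.0879]  P^+=[0.1882 -0.0490; -0.0490 0.4516]
step 3: x^-=[-0.1862, -0.0879]  P^-=[0.3207 0.0474; 0.0474 0.6116]  H_jac=[-0.9043 -0.4268]  S=[0.6803]  K=[-0.4560; -0.4468]  nu=[-1.6659]  x^+=[0.5735, 0.6564]  P^+=[0.1792 -0.0912; -0.0912 0.4758]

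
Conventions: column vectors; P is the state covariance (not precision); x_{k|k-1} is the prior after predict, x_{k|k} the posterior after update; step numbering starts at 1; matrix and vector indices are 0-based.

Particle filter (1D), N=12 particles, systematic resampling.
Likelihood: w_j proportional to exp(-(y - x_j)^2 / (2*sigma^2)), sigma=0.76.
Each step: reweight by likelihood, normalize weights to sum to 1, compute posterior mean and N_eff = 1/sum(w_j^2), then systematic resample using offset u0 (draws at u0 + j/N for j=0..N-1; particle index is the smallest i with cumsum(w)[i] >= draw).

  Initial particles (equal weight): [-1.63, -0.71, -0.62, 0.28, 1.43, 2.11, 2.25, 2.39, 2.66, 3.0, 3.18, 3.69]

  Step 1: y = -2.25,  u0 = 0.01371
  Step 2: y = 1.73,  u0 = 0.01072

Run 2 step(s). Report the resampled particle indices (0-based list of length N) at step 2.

step 1: w=[0.7551, 0.1352, 0.1056, 0.0041, 0.0000, 0.0000, 0.0000, 0.0000, 0.0000, 0.0000, 0.0000, 0.0000]  mean=-1.3911  Neff=1.6678  idx=[0, 0, 0, 0, 0, 0, 0, 0, 0, 1, 1, 2]
step 2: w=[0.0028, 0.0028, 0.0028, 0.0028, 0.0028, 0.0028, 0.0028, 0.0028, 0.0028, 0.2824, 0.2824, 0.4101]  mean=-0.6961  Neff=3.0508  idx=[3, 9, 9, 9, 10, 10, 10, 11, 11, 11, 11, 11]

resampled_idx = [3, 9, 9, 9, 10, 10, 10, 11, 11, 11, 11, 11]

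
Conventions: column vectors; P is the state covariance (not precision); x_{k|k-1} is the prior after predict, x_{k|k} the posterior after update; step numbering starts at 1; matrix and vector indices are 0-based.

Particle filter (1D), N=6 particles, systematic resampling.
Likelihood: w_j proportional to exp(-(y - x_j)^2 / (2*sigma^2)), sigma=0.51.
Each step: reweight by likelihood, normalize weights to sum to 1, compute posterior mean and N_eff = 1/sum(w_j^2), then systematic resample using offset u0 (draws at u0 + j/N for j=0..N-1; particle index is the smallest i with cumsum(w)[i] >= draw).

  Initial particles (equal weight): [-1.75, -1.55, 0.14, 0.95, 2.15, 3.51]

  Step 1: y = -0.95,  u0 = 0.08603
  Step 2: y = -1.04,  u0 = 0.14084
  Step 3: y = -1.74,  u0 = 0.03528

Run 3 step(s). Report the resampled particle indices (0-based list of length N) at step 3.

resampled_idx = [0, 0, 1, 2, 3, 4]

step 1: w=[0.3263, 0.5589, 0.1138, 0.0011, 0.0000, 0.0000]  mean=-1.4203  Neff=2.3161  idx=[0, 0, 1, 1, 1, 2]
step 2: w=[0.1433, 0.1433, 0.2291, 0.2291, 0.2291, 0.0260]  mean=-1.5634  Neff=5.0189  idx=[0, 2, 2, 3, 4, 5]
step 3: w=[0.2113, 0.1971, 0.1971, 0.1971, 0.1971, 0.0002]  mean=-1.5919  Neff=4.9984  idx=[0, 0, 1, 2, 3, 4]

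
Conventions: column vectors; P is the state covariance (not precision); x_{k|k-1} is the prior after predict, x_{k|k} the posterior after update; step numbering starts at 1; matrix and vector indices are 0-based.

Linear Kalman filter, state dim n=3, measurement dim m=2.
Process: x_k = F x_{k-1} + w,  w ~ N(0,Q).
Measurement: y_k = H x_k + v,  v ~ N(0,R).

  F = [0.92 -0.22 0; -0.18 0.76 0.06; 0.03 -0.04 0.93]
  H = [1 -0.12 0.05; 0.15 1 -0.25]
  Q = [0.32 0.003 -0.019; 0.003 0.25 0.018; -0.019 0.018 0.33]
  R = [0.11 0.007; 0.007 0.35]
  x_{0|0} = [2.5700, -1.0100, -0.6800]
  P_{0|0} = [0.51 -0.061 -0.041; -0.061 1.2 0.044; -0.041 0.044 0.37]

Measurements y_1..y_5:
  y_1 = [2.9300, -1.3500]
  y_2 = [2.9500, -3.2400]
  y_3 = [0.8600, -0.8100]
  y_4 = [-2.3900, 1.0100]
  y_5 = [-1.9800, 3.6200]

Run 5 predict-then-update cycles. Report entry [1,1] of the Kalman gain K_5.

step 1: x^-=[2.5866, -1.2710, -0.5149]  P^-=[0.8344 -0.3300 -0.0358; -0.3300 0.9826 0.0354; -0.0358 0.0354 0.6470]  S=[1.0354 -0.3064; -0.3064 1.2778]  K=[0.8579 0.0524; -0.2334 0.6673; -0.0408 -0.1129]  nu=[0.2166, -0.5957]  x^+=[2.7412, -1.7191, -0.4565]  P^+=[0.0964 0.0043 -0.0223; 0.0043 0.2617 0.1215; -0.0223 0.1215 0.6318]
step 2: x^-=[2.9001, -1.8273, -0.2735]  P^-=[0.4125 -0.0564 -0.0582; -0.0564 0.4169 0.1342; -0.0582 0.1342 0.8666]  S=[0.5368 -0.0225; -0.0225 0.7507]  K=[0.7778 0.0500; -0.1650 0.4945; -0.0628 -0.1234]  nu=[-0.1557, -1.9161]  x^+=[2.6832, -2.7491, -0.0274]  P^+=[0.0877 0.0024 -0.0295; 0.0024 0.2151 0.1742; -0.0295 0.1742 0.8535]
step 3: x^-=[3.0733, -2.5739, 0.1650]  P^-=[0.4036 -0.0496 -0.0757; -0.0496 0.3960 0.1863; -0.0757 0.1863 1.0540]  S=[0.5241 -0.0086; -0.0086 0.7186]  K=[0.7752 0.0508; -0.1598 0.4740; -0.0886 -0.1243]  nu=[-2.5304, 1.3442]  x^+=[1.1802, -1.5324, 0.2221]  P^+=[0.0876 0.0011 -0.0360; 0.0011 0.2199 0.2210; -0.0360 0.2210 1.0389]
step 4: x^-=[1.4229, -1.3637, 0.3032]  P^-=[0.4043 -0.0524 -0.0907; -0.0524 0.4042 0.2305; -0.0907 0.2305 1.2105]  S=[0.5239 -0.0070; -0.0070 0.7148]  K=[0.7758 0.0509; -0.1643 0.4723; -0.1121 -0.1211]  nu=[-3.9917, 2.2361]  x^+=[-1.5600, 0.3480, 0.4800]  P^+=[0.0877 -0.0003 -0.0415; -0.0003 0.2296 0.2615; -0.0415 0.2615 1.1937]
step 5: x^-=[-1.5117, 0.5741, 0.3856]  P^-=[0.4055 -0.0559 -0.1035; -0.0559 0.4146 0.2682; -0.1035 0.2682 1.3411]  S=[0.5246 -0.0070; -0.0070 0.7144]  K=[0.7765 0.0508; -0.1694 0.4730; -0.1324 -0.1169]  nu=[-0.4187, 3.3691]  x^+=[-1.6658, 2.2388, 0.0472]  P^+=[0.0879 -0.0015 -0.0460; -0.0015 0.2385 0.2956; -0.0460 0.2956 1.3223]

K[1,1] = 0.4730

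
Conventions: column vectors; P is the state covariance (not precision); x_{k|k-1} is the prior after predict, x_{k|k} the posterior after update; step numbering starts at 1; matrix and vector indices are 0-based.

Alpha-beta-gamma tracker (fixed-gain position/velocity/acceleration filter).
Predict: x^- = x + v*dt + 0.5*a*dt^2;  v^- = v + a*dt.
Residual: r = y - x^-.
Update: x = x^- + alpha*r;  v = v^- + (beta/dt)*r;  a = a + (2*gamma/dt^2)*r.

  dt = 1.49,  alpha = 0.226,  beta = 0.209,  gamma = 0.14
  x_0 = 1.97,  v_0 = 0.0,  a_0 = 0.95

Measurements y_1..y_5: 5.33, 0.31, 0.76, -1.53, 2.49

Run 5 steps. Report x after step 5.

x_post = 2.9187

step 1: x_pred=3.0245  r=2.3055  x^+=3.5456  v^+=1.7389  a^+=1.2408
step 2: x_pred=7.5138  r=-7.2038  x^+=5.8858  v^+=2.5772  a^+=0.3322
step 3: x_pred=10.0945  r=-9.3345  x^+=7.9849  v^+=1.7628  a^+=-0.8451
step 4: x_pred=9.6734  r=-11.2034  x^+=7.1415  v^+=-1.0678  a^+=-2.2580
step 5: x_pred=3.0439  r=-0.5539  x^+=2.9187  v^+=-4.5100  a^+=-2.3279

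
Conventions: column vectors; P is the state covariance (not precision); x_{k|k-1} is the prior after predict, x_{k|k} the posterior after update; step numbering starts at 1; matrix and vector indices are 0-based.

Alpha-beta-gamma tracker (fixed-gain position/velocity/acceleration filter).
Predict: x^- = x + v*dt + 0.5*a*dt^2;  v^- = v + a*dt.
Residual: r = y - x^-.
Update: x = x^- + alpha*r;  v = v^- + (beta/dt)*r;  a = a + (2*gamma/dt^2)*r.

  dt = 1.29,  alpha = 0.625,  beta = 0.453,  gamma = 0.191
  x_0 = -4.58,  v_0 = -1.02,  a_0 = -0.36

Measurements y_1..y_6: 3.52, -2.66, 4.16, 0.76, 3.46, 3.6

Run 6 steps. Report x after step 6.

step 1: x_pred=-6.1953  r=9.7153  x^+=-0.1233  v^+=1.9273  a^+=1.8702
step 2: x_pred=3.9190  r=-6.5790  x^+=-0.1929  v^+=2.0295  a^+=0.3600
step 3: x_pred=2.7247  r=1.4353  x^+=3.6218  v^+=2.9979  a^+=0.6894
step 4: x_pred=8.0627  r=-7.3027  x^+=3.4985  v^+=1.3228  a^+=-0.9869
step 5: x_pred=4.3838  r=-0.9238  x^+=3.8064  v^+=-0.2747  a^+=-1.1990
step 6: x_pred=2.4545  r=1.1455  x^+=3.1704  v^+=-1.4191  a^+=-0.9360

x_post = 3.1704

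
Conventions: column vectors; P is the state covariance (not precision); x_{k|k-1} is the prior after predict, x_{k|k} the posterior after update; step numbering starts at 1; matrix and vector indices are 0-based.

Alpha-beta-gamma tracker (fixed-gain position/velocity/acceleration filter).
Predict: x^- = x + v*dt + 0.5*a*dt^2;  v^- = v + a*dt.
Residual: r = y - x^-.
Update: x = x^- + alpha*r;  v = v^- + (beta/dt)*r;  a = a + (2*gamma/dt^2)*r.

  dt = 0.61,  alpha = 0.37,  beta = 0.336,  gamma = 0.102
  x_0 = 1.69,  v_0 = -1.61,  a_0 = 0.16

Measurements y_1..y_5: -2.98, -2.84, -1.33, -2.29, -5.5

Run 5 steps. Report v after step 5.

v_post = 0.7700

step 1: x_pred=0.7377  r=-3.7177  x^+=-0.6379  v^+=-3.5602  a^+=-1.8782
step 2: x_pred=-3.1590  r=0.3190  x^+=-3.0410  v^+=-4.5301  a^+=-1.7033
step 3: x_pred=-6.1213  r=4.7913  x^+=-4.3485  v^+=-2.9300  a^+=0.9235
step 4: x_pred=-5.9640  r=3.6740  x^+=-4.6046  v^+=-0.3430  a^+=2.9377
step 5: x_pred=-4.2673  r=-1.2327  x^+=-4.7234  v^+=0.7700  a^+=2.2619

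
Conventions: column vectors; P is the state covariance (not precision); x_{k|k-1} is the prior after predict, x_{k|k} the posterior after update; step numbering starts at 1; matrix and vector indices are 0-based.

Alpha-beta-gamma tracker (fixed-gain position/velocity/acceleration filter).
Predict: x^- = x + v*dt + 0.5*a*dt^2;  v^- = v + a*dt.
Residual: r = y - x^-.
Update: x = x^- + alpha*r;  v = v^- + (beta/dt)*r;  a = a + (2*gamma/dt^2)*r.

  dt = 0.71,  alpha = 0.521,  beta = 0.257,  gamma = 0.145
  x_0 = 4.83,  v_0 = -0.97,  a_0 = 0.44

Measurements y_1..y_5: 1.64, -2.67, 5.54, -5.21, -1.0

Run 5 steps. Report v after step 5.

v_post = -1.7016

step 1: x_pred=4.2522  r=-2.6122  x^+=2.8912  v^+=-1.6031  a^+=-1.0628
step 2: x_pred=1.4851  r=-4.1551  x^+=-0.6797  v^+=-3.8617  a^+=-3.4531
step 3: x_pred=-4.2919  r=9.8319  x^+=0.8305  v^+=-2.7546  a^+=2.2030
step 4: x_pred=-0.5700  r=-4.6400  x^+=-2.9874  v^+=-2.8700  a^+=-0.4663
step 5: x_pred=-5.1427  r=4.1427  x^+=-2.9844  v^+=-1.7016  a^+=1.9169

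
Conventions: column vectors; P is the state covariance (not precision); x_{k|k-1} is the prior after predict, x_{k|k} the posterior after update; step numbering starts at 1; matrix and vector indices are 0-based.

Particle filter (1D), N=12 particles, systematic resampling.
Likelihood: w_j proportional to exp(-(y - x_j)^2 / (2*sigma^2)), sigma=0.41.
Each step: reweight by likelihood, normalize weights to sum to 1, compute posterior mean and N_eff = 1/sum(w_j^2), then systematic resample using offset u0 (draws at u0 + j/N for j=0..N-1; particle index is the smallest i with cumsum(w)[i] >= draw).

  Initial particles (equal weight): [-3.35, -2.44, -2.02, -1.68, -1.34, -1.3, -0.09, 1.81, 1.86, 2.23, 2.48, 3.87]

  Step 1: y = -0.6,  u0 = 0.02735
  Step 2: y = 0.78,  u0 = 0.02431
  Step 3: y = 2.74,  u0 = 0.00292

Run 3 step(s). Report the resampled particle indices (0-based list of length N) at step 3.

resampled_idx = [0, 1, 2, 3, 4, 5, 6, 7, 8, 9, 10, 11]

step 1: w=[0.0000, 0.0000, 0.0027, 0.0337, 0.2123, 0.2520, 0.4993, 0.0000, 0.0000, 0.0000, 0.0000, 0.0000]  mean=-0.7192  Neff=2.7856  idx=[3, 4, 4, 5, 5, 5, 6, 6, 6, 6, 6, 6]
step 2: w=[0.0000, 0.0000, 0.0000, 0.0000, 0.0000, 0.0000, 0.1667, 0.1667, 0.1667, 0.1667, 0.1667, 0.1667]  mean=-0.0900  Neff=6.0002  idx=[6, 6, 7, 7, 8, 8, 9, 9, 10, 10, 11, 11]
step 3: w=[0.0833, 0.0833, 0.0833, 0.0833, 0.0833, 0.0833, 0.0833, 0.0833, 0.0833, 0.0833, 0.0833, 0.0833]  mean=-0.0900  Neff=12.0000  idx=[0, 1, 2, 3, 4, 5, 6, 7, 8, 9, 10, 11]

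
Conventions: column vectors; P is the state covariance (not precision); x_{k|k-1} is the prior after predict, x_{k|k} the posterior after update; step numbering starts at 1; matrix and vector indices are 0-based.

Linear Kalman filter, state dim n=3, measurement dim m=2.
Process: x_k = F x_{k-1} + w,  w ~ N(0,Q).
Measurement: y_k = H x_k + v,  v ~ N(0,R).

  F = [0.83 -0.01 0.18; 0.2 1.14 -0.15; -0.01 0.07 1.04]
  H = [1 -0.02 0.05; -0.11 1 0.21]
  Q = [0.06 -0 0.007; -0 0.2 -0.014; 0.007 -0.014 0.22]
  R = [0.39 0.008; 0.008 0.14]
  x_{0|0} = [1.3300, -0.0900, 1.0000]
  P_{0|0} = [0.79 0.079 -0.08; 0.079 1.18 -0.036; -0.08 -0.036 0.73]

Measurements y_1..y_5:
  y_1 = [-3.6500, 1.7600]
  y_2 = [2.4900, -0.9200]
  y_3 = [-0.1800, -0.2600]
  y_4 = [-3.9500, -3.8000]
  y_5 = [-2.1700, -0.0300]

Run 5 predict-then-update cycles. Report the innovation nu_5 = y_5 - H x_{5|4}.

step 1: x^-=[1.2848, 0.0134, 1.0204]  P^-=[0.6029 0.1722 0.0719; 0.1722 1.8347 -0.0942; 0.0719 -0.0942 1.0117]  S=[0.9967 0.0986; 0.0986 1.9459]  K=[0.6019 0.0317; 0.0402 0.9209; 0.1198 0.0507]  nu=[-4.9856, 1.6736]  x^+=[-1.6632, 1.3546, 0.5082]  P^+=[0.2361 0.0366 -0.0065; 0.0366 0.1754 -0.2008; -0.0065 -0.2008 0.9913]
step 2: x^-=[-1.3026, 1.1353, 0.6399]  P^-=[0.2529 0.0040 0.1866; 0.0040 0.5455 -0.3924; 0.1866 -0.3924 1.2639]  S=[0.6656 0.0068; 0.0068 0.5700]  K=[0.3937 0.0223; -0.0481 0.8123; 0.3897 -0.2633]  nu=[3.7833, -2.3330]  x^+=[0.1348, -0.9415, 2.7288]  P^+=[0.1494 0.0041 0.0885; 0.0041 0.1684 -0.2602; 0.0885 -0.2602 1.1246]
step 3: x^-=[0.6125, -1.4557, 2.7707]  P^-=[0.2267 -0.0652 0.2920; -0.0652 0.5357 -0.4635; 0.2920 -0.4635 1.3975]  S=[0.6531 -0.0398; -0.0398 0.5463]  K=[0.3698 -0.0258; -0.1024 0.8082; 0.5482 -0.3301]  nu=[-0.9601, 0.6812]  x^+=[0.2398, -0.8068, 2.0195]  P^+=[0.1362 -0.0171 0.1496; -0.0171 0.1655 -0.2621; 0.1496 -0.2621 1.1273]
step 4: x^-=[0.5706, -1.1747, 2.0414]  P^-=[0.2363 -0.0932 0.3440; -0.0932 0.5188 -0.4536; 0.3440 -0.4536 1.3989]  S=[0.6690 -0.0576; -0.0576 0.5374]  K=[0.3776 -0.0470; -0.1205 0.7942; 0.6063 -0.3030]  nu=[-4.6462, -2.9912]  x^+=[-1.0434, -2.9907, 0.1309]  P^+=[0.1376 -0.0252 0.1750; -0.0252 0.1590 -0.2456; 0.1750 -0.2456 1.0825]
step 5: x^-=[-0.8125, -3.6377, -0.0628]  P^-=[0.2435 -0.0982 0.3571; -0.0982 0.4986 -0.4225; 0.3571 -0.4225 1.3522]  S=[0.6776 -0.0593; -0.0593 0.5288]  K=[0.3841 -0.0515; -0.1224 0.7817; 0.6159 -0.2672]  nu=[-1.4271, 3.5315]  x^+=[-1.5425, -0.7023, -1.8854]  P^+=[0.1398 -0.0269 0.1816; -0.0269 0.1539 -0.2305; 0.1816 -0.2305 1.0379]

innov = [-1.4271, 3.5315]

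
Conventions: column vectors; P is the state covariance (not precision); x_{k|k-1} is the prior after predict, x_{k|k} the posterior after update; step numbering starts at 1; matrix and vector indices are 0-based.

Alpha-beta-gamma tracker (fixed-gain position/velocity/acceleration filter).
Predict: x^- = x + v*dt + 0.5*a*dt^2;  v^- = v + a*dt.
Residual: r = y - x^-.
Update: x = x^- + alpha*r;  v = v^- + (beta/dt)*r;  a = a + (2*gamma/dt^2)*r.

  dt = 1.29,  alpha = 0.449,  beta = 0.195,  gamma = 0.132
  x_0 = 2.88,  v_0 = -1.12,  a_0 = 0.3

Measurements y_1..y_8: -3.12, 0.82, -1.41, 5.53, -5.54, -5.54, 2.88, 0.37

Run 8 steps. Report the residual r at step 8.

step 1: x_pred=1.6848  r=-4.8048  x^+=-0.4725  v^+=-1.4593  a^+=-0.4623
step 2: x_pred=-2.7397  r=3.5597  x^+=-1.1414  v^+=-1.5175  a^+=0.1025
step 3: x_pred=-3.0137  r=1.6037  x^+=-2.2937  v^+=-1.1429  a^+=0.3569
step 4: x_pred=-3.4711  r=9.0011  x^+=0.5704  v^+=0.6781  a^+=1.7849
step 5: x_pred=2.9302  r=-8.4702  x^+=-0.8729  v^+=1.7002  a^+=0.4411
step 6: x_pred=1.6874  r=-7.2274  x^+=-1.5577  v^+=1.1767  a^+=-0.7055
step 7: x_pred=-0.6268  r=3.5068  x^+=0.9478  v^+=0.7967  a^+=-0.1491
step 8: x_pred=1.8515  r=-1.4815  x^+=1.1863  v^+=0.3804  a^+=-0.3842

resid = -1.4815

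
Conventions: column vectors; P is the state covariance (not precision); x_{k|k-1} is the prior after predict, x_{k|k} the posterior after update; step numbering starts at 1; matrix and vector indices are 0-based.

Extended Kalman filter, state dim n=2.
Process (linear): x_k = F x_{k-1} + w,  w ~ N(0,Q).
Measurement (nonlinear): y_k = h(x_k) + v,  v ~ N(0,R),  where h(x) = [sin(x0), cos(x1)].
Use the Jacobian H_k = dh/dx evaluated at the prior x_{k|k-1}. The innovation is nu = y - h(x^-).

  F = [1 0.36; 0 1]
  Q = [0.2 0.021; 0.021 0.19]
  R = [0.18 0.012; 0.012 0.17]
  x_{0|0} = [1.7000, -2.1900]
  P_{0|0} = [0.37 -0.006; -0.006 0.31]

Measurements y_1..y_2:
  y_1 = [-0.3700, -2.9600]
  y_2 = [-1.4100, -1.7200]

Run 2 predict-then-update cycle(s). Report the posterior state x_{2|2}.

x_post = [-1.3565, -3.3066]

step 1: x^-=[0.9116, -2.1900]  P^-=[0.6059 0.1266; 0.1266 0.5000]  H_jac=[0.6125 0.0000; 0.0000 0.8143]  S=[0.4073 0.0751; 0.0751 0.5016]  K=[0.8980 0.0710; 0.0418 0.8055]  nu=[-1.1605, -2.3796]  x^+=[-0.2995, -4.1553]  P^+=[0.2653 0.0281; 0.0281 0.1688]
step 2: x^-=[-1.7954, -4.1553]  P^-=[0.5074 0.1098; 0.1098 0.3588]  H_jac=[-0.2227 0.0000; 0.0000 -0.8488]  S=[0.2052 0.0328; 0.0328 0.4285]  K=[-0.5224 -0.1776; -0.0058 -0.7103]  nu=[-0.4351, -1.1913]  x^+=[-1.3565, -3.3066]  P^+=[0.4318 0.0430; 0.0430 0.1423]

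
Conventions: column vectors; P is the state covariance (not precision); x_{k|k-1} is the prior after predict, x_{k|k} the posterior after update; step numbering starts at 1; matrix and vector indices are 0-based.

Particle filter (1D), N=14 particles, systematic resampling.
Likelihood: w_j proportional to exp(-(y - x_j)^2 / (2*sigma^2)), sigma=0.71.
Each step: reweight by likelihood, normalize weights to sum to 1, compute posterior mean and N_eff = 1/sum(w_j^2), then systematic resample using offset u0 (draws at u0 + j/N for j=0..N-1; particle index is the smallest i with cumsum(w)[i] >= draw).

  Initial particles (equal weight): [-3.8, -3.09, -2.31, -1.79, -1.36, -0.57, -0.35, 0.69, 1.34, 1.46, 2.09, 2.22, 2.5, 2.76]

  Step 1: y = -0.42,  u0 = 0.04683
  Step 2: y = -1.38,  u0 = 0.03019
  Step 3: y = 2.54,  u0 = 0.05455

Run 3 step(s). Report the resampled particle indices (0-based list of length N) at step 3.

resampled_idx = [7, 8, 9, 10, 10, 11, 11, 11, 12, 12, 12, 13, 13, 13]

step 1: w=[0.0000, 0.0003, 0.0098, 0.0527, 0.1412, 0.3316, 0.3375, 0.0999, 0.0157, 0.0102, 0.0007, 0.0003, 0.0001, 0.0000]  mean=-0.5099  Neff=3.8906  idx=[3, 4, 4, 5, 5, 5, 5, 6, 6, 6, 6, 6, 7, 8]
step 2: w=[0.1265, 0.1494, 0.1494, 0.0779, 0.0779, 0.0779, 0.0779, 0.0522, 0.0522, 0.0522, 0.0522, 0.0522, 0.0021, 0.0001]  mean=-0.9000  Neff=10.1505  idx=[0, 0, 1, 1, 2, 2, 3, 4, 5, 6, 7, 8, 9, 11]
step 3: w=[0.0000, 0.0000, 0.0002, 0.0002, 0.0002, 0.0002, 0.0531, 0.0531, 0.0531, 0.0531, 0.1967, 0.1967, 0.1967, 0.1967]  mean=-0.3976  Neff=6.0240  idx=[7, 8, 9, 10, 10, 11, 11, 11, 12, 12, 12, 13, 13, 13]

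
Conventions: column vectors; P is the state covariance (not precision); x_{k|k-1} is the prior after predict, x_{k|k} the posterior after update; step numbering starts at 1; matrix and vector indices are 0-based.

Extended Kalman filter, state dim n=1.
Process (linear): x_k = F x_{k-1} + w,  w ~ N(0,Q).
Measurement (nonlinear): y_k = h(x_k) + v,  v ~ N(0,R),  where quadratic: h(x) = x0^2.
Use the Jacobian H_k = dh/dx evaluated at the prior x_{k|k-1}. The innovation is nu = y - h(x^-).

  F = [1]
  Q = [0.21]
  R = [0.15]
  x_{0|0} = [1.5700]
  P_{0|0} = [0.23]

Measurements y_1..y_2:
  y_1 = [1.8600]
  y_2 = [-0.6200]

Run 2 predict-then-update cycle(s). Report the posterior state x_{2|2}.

step 1: x^-=[1.5700]  P^-=[0.4400]  H_jac=[3.1400]  S=[4.4882]  K=[0.3078]  nu=[-0.6049]  x^+=[1.3838]  P^+=[0.0147]
step 2: x^-=[1.3838]  P^-=[0.2247]  H_jac=[2.7676]  S=[1.8711]  K=[0.3324]  nu=[-2.5349]  x^+=[0.5413]  P^+=[0.0180]

x_post = [0.5413]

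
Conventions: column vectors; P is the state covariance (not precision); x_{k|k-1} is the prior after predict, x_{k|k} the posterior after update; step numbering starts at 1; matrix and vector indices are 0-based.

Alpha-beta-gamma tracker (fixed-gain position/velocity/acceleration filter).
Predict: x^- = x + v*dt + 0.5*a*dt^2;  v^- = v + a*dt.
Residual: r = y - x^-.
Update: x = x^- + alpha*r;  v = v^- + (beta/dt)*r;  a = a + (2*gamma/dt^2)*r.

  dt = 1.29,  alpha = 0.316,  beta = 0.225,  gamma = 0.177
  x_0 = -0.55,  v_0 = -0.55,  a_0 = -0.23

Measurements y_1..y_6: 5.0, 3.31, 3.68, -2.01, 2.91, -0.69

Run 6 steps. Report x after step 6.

step 1: x_pred=-1.4509  r=6.4509  x^+=0.5876  v^+=0.2785  a^+=1.1423
step 2: x_pred=1.8972  r=1.4128  x^+=2.3437  v^+=1.9984  a^+=1.4428
step 3: x_pred=6.1221  r=-2.4421  x^+=5.3504  v^+=3.4337  a^+=0.9233
step 4: x_pred=10.5481  r=-12.5581  x^+=6.5797  v^+=2.4344  a^+=-1.7481
step 5: x_pred=8.2655  r=-5.3555  x^+=6.5732  v^+=-0.7548  a^+=-2.8874
step 6: x_pred=3.1970  r=-3.8870  x^+=1.9687  v^+=-5.1576  a^+=-3.7143

x_post = 1.9687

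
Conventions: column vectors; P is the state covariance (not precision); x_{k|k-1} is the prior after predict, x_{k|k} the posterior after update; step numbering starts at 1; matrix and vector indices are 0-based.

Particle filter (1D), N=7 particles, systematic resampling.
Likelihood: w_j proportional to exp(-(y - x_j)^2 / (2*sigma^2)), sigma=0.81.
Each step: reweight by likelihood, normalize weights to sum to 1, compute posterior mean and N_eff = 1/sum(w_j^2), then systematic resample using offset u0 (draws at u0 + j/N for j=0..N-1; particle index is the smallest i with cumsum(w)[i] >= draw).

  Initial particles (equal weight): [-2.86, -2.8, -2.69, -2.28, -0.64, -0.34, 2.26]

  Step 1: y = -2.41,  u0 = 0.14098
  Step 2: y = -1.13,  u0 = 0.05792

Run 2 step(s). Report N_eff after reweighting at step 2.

step 1: w=[0.2251, 0.2339, 0.2475, 0.2593, 0.0241, 0.0100, 0.0000]  mean=-2.5746  Neff=4.2631  idx=[0, 1, 1, 2, 3, 3, 5]
step 2: w=[0.0553, 0.0646, 0.0646, 0.0846, 0.1974, 0.1974, 0.3361]  mean=-1.7618  Neff=4.7737  idx=[1, 3, 4, 5, 5, 6, 6]

N_eff = 4.7737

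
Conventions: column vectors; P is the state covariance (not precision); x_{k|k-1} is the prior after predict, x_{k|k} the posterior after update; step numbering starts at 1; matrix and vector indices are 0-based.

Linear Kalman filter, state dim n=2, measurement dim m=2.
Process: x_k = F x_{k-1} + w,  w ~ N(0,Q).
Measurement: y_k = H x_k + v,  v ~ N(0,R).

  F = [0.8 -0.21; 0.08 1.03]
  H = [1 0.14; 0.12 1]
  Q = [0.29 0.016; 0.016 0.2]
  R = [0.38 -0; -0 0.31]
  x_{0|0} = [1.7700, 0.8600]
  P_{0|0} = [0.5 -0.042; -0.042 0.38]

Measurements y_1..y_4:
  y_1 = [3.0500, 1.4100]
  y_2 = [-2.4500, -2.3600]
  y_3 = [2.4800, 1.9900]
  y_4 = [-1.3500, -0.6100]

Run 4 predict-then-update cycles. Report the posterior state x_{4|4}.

step 1: x^-=[1.2354, 1.0274]  P^-=[0.6409 -0.0681; -0.0681 0.5994]  S=[1.0136 0.0916; 0.0916 0.9023]  K=[0.6278 -0.0540; -0.0440 0.6597]  nu=[1.6708, 0.2344]  x^+=[2.2716, 1.1085]  P^+=[0.2450 -0.0461; -0.0461 0.2101]
step 2: x^-=[1.5845, 1.3235]  P^-=[0.4716 -0.0510; -0.0510 0.4168]  S=[0.8455 0.0631; 0.0631 0.7214]  K=[0.5523 -0.0405; -0.0340 0.5723]  nu=[-4.2198, -3.8736]  x^+=[-0.5892, -0.7499]  P^+=[0.2153 -0.0384; -0.0384 0.1820]
step 3: x^-=[-0.3139, -0.8196]  P^-=[0.4487 -0.0406; -0.0406 0.3882]  S=[0.8249 0.0669; 0.0669 0.6949]  K=[0.5397 -0.0329; -0.0283 0.5543]  nu=[2.9086, 2.8472]  x^+=[1.1622, 0.6764]  P^+=[0.2100 -0.0354; -0.0354 0.1761]
step 4: x^-=[0.7877, 0.7897]  P^-=[0.4441 -0.0372; -0.0372 0.3823]  S=[0.8212 0.0690; 0.0690 0.6898]  K=[0.5370 -0.0304; -0.0264 0.5504]  nu=[-2.2483, -1.4942]  x^+=[-0.3742, 0.0265]  P^+=[0.2089 -0.0345; -0.0345 0.1748]

x_post = [-0.3742, 0.0265]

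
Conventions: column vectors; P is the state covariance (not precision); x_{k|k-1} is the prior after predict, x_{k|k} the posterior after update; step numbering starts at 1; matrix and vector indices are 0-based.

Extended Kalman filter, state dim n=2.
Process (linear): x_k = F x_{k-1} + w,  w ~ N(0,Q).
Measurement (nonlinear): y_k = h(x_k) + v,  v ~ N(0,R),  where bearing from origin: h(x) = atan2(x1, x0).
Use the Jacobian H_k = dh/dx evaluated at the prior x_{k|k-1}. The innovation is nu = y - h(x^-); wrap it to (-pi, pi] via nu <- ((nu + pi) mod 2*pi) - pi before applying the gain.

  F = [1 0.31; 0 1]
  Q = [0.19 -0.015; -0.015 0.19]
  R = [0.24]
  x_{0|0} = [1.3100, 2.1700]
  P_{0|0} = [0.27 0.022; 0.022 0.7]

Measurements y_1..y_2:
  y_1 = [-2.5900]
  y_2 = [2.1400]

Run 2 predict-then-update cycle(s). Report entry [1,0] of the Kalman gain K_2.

step 1: x^-=[1.9827, 2.1700]  P^-=[0.5409 0.2240; 0.2240 0.8900]  H_jac=[-0.2512 0.2295]  S=[0.2952]  K=[-0.2861; 0.5013]  nu=[2.8627]  x^+=[1.1637, 3.6052]  P^+=[0.5167 0.2663; 0.2663 0.8158]
step 2: x^-=[2.2813, 3.6052]  P^-=[0.9503 0.5042; 0.5042 1.0058]  H_jac=[-0.1981 0.1253]  S=[0.2680]  K=[-0.4664; 0.0977]  nu=[1.1334]  x^+=[1.7526, 3.7159]  P^+=[0.8920 0.5165; 0.5165 1.0033]

K[1,0] = 0.0977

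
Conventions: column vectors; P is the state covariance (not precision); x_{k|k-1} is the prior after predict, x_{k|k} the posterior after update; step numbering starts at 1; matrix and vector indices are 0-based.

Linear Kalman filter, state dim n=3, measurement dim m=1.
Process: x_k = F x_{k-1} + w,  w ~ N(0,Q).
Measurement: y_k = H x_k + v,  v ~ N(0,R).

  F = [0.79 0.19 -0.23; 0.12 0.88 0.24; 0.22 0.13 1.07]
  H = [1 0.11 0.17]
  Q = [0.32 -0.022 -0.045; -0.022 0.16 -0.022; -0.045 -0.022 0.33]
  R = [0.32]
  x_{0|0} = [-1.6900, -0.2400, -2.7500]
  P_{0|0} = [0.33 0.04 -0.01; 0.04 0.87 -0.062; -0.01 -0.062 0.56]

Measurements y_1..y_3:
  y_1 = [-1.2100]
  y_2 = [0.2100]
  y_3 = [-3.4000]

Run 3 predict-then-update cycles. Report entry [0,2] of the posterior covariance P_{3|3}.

step 1: x^-=[-0.7482, -1.0740, -3.3455]  P^-=[0.6080 0.1607 -0.1169; 0.1607 0.8524 0.1763; -0.1169 0.1763 0.9822]  S=[0.9689]  K=[0.6253; 0.2935; 0.0717]  nu=[0.2251]  x^+=[-0.6075, -1.0079, -3.3294]  P^+=[0.2292 -0.0172 -0.1603; -0.0172 0.7689 0.1559; -0.1603 0.1559 0.9772]
step 2: x^-=[0.0943, -1.7589, -3.8271]  P^-=[0.5820 0.0116 -0.3295; 0.0116 0.8681 0.4420; -0.3295 0.4420 1.4398]  S=[0.8612]  K=[0.6123; 0.2116; -0.0420]  nu=[0.9597]  x^+=[0.6820, -1.5558, -3.8674]  P^+=[0.2592 -0.1000 -0.3074; -0.1000 0.8295 0.4496; -0.3074 0.4496 1.4382]
step 3: x^-=[1.1326, -2.2155, -4.1903]  P^-=[0.6302 -0.1302 -0.5142; -0.1302 1.0400 0.8099; -0.5142 0.8099 1.9779]  S=[0.8467]  K=[0.6241; 0.1439; -0.1049]  nu=[-3.5766]  x^+=[-1.0995, -2.7303, -3.8150]  P^+=[0.3004 -0.2063 -0.4587; -0.2063 1.0225 0.8226; -0.4587 0.8226 1.9685]

P_post[0,2] = -0.4587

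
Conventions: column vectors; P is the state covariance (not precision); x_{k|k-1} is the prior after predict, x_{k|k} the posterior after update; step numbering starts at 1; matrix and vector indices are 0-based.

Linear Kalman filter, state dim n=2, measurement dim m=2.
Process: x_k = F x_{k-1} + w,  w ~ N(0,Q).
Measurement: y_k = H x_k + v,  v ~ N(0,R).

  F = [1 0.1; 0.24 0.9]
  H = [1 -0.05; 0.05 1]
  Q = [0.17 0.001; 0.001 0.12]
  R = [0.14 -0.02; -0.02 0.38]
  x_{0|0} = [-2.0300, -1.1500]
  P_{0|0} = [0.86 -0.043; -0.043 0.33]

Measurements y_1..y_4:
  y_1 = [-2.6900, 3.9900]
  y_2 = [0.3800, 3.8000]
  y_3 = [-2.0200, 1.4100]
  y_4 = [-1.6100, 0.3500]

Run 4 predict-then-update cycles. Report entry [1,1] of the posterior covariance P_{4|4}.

P_post[1,1] = 0.1492

step 1: x^-=[-2.1450, -1.5222]  P^-=[1.0247 0.1974; 0.1974 0.4183]  S=[1.1460 0.2072; 0.2072 0.8206]  K=[0.8705 0.0832; 0.0625 0.5060]  nu=[-0.6211, 5.6195]  x^+=[-2.2184, 1.2823]  P^+=[0.1206 0.0082; 0.0082 0.1906]
step 2: x^-=[-2.0901, 0.6216]  P^-=[0.2942 0.0546; 0.0546 0.2849]  S=[0.4294 0.0350; 0.0350 0.6711]  K=[0.6731 0.0683; 0.0594 0.4255]  nu=[2.5012, 3.2829]  x^+=[-0.1824, 2.1671]  P^+=[0.0933 0.0078; 0.0078 0.1601]
step 3: x^-=[0.0343, 1.9066]  P^-=[0.2664 0.0450; 0.0450 0.2584]  S=[0.4026 0.0253; 0.0253 0.6436]  K=[0.6521 0.0650; 0.0544 0.4029]  nu=[-1.9589, -0.4983]  x^+=[-1.2756, 1.5993]  P^+=[0.0904 0.0071; 0.0071 0.1517]
step 4: x^-=[-1.1157, 1.1332]  P^-=[0.2633 0.0429; 0.0429 0.2511]  S=[0.3996 0.0234; 0.0234 0.6361]  K=[0.6497 0.0643; 0.0528 0.3962]  nu=[-0.4377, -0.7274]  x^+=[-1.4468, 0.8219]  P^+=[0.0900 0.0069; 0.0069 0.1492]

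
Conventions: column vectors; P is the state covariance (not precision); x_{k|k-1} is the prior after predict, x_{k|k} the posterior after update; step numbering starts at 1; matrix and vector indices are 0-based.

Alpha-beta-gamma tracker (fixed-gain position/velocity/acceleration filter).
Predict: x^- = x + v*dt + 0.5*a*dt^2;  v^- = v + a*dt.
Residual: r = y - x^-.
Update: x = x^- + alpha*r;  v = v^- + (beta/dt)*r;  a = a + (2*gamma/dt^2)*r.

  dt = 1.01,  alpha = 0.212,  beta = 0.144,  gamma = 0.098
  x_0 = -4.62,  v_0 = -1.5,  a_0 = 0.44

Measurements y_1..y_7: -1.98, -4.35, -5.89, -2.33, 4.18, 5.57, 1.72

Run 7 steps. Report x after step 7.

x_post = 9.4672

step 1: x_pred=-5.9106  r=3.9306  x^+=-5.0773  v^+=-0.4952  a^+=1.1952
step 2: x_pred=-4.9678  r=0.6178  x^+=-4.8368  v^+=0.8001  a^+=1.3139
step 3: x_pred=-3.3586  r=-2.5314  x^+=-3.8953  v^+=1.7662  a^+=0.8275
step 4: x_pred=-1.6893  r=-0.6407  x^+=-1.8251  v^+=2.5107  a^+=0.7045
step 5: x_pred=1.0700  r=3.1100  x^+=1.7293  v^+=3.6656  a^+=1.3020
step 6: x_pred=6.0956  r=-0.5256  x^+=5.9842  v^+=4.9057  a^+=1.2010
step 7: x_pred=11.5515  r=-9.8315  x^+=9.4672  v^+=4.7170  a^+=-0.6880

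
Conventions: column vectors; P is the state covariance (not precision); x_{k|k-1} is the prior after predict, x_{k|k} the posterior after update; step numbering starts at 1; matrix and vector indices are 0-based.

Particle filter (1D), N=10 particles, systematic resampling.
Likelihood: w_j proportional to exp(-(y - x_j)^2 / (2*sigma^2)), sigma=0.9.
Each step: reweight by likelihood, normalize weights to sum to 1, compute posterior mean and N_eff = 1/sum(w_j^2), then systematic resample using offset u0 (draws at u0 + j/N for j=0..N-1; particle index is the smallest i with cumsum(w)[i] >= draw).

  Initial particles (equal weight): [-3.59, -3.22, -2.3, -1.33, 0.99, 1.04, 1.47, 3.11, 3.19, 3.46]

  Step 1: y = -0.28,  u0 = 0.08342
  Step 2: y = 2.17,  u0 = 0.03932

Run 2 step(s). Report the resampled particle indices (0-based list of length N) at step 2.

step 1: w=[0.0008, 0.0033, 0.0553, 0.3477, 0.2538, 0.2343, 0.1037, 0.0006, 0.0004, 0.0001]  mean=0.0476  Neff=3.9366  idx=[3, 3, 3, 3, 4, 4, 5, 5, 5, 6]
step 2: w=[0.0002, 0.0002, 0.0002, 0.0002, 0.1434, 0.1434, 0.1540, 0.1540, 0.1540, 0.2504]  mean=1.1316  Neff=5.7145  idx=[4, 4, 5, 6, 6, 7, 8, 8, 9, 9]

resampled_idx = [4, 4, 5, 6, 6, 7, 8, 8, 9, 9]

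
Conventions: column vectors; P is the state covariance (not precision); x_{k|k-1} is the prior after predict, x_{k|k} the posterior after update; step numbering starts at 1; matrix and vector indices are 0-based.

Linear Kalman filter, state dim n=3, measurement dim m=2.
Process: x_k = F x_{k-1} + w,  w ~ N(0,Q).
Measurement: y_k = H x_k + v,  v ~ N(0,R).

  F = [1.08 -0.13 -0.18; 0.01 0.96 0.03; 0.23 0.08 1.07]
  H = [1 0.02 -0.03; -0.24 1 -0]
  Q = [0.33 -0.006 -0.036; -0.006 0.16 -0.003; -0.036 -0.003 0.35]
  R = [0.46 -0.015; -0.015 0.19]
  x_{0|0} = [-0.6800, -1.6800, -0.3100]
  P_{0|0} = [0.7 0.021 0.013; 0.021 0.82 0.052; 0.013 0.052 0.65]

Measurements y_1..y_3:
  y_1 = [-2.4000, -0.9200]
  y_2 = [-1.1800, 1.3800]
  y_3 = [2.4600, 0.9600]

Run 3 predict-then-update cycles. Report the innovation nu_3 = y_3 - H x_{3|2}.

step 1: x^-=[-0.4602, -1.6289, -0.6225]  P^-=[1.1729 -0.0913 0.0119; -0.0913 0.9198 0.1409; 0.0119 0.1409 1.1525]  S=[1.6298 -0.3731; -0.3731 1.2212]  K=[0.6972 -0.0923; 0.1389 0.8136; 0.0147 0.1175]  nu=[-1.9259, 0.5985]  x^+=[-1.8582, -1.4096, -0.5805]  P^+=[0.3223 0.0494 0.0385; 0.0494 0.1643 0.0313; 0.0385 0.0313 1.1366]
step 2: x^-=[-1.7191, -1.3892, -1.1612]  P^-=[0.7181 0.0176 -0.1357; 0.0176 0.3153 0.0907; -0.1357 0.0907 1.6955]  S=[1.1885 -0.1673; -0.1673 0.5382]  K=[0.5934 -0.1032; 0.1037 0.6102; -0.1289 0.1891]  nu=[0.5320, 2.3566]  x^+=[-1.6465, 0.1039, -0.7843]  P^+=[0.2734 0.0371 -0.0134; 0.0371 0.1233 0.0346; -0.0134 0.0346 1.6484]
step 3: x^-=[-1.6505, 0.0598, -1.2096]  P^-=[0.7008 0.0046 -0.3050; 0.0046 0.2778 0.1037; -0.3050 0.1037 2.2532]  S=[1.1813 -0.1784; -0.1784 0.5060]  K=[0.5833 -0.1177; 0.0935 0.5799; -0.2755 0.2524]  nu=[4.0730, 0.5041]  x^+=[0.6658, 0.7329, -2.2045]  P^+=[0.2674 0.0331 -0.0680; 0.0331 0.1167 0.0358; -0.0680 0.0358 2.1065]

innov = [4.0730, 0.5041]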